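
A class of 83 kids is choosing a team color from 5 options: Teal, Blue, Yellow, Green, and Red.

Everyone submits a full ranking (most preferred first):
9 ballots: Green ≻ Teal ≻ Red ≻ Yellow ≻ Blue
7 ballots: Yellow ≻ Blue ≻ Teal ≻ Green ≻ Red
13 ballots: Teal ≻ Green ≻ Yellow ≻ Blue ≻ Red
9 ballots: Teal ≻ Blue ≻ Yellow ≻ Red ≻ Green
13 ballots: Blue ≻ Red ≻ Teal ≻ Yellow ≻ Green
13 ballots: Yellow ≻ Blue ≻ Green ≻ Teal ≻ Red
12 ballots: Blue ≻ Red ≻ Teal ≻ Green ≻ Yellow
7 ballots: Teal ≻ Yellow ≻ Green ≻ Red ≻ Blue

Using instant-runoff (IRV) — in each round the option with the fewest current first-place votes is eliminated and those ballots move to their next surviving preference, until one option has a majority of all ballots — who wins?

Blue

Round 1: Teal 29, Blue 25, Yellow 20, Green 9, Red 0. Red eliminated.
Round 2: Teal 29, Blue 25, Yellow 20, Green 9. Green eliminated.
Round 3: Teal 38, Blue 25, Yellow 20. Yellow eliminated.
Round 4: Teal 38, Blue 45. Blue has a majority (≥42).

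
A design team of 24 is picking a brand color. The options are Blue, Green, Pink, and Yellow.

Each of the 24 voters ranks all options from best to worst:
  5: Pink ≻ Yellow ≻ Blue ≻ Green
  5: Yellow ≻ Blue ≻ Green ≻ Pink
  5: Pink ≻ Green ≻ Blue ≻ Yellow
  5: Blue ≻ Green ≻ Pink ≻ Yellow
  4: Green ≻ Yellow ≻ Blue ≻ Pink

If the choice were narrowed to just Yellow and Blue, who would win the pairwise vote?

Yellow is ranked above Blue on 14 ballots; Blue above Yellow on 10.

Yellow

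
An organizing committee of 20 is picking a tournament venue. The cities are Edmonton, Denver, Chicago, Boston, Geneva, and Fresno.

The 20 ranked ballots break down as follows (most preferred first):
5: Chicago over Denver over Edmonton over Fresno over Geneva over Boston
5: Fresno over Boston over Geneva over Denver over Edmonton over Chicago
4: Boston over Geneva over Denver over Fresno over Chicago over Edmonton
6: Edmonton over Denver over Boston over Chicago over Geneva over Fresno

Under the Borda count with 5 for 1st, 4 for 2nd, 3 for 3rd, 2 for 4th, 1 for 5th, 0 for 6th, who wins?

Denver

Edmonton: 5×3 + 5×1 + 4×0 + 6×5 = 50
Denver: 5×4 + 5×2 + 4×3 + 6×4 = 66
Chicago: 5×5 + 5×0 + 4×1 + 6×2 = 41
Boston: 5×0 + 5×4 + 4×5 + 6×3 = 58
Geneva: 5×1 + 5×3 + 4×4 + 6×1 = 42
Fresno: 5×2 + 5×5 + 4×2 + 6×0 = 43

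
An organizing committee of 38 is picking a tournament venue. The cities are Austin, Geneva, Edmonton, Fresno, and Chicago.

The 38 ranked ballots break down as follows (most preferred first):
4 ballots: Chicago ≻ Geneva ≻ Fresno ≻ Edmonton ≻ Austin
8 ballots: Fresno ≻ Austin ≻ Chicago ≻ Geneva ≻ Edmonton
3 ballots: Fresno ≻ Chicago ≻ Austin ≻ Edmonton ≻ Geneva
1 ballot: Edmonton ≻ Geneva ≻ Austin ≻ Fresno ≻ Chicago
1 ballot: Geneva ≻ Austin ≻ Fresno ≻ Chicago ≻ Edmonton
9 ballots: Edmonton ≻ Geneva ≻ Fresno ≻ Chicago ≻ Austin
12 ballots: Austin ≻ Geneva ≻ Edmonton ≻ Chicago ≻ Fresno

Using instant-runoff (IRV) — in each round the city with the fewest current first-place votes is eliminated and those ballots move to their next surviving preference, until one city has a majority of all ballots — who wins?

Fresno

Round 1: Austin 12, Geneva 1, Edmonton 10, Fresno 11, Chicago 4. Geneva eliminated.
Round 2: Austin 13, Edmonton 10, Fresno 11, Chicago 4. Chicago eliminated.
Round 3: Austin 13, Edmonton 10, Fresno 15. Edmonton eliminated.
Round 4: Austin 14, Fresno 24. Fresno has a majority (≥20).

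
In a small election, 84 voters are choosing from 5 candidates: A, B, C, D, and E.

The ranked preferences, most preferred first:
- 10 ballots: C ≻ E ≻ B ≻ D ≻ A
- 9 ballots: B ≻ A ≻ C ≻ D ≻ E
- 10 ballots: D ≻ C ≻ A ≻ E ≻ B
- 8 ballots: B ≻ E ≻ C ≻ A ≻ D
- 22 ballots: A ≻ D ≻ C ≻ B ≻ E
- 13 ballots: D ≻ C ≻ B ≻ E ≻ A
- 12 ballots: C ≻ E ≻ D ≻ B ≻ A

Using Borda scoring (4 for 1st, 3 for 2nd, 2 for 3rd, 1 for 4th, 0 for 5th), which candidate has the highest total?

A: 10×0 + 9×3 + 10×2 + 8×1 + 22×4 + 13×0 + 12×0 = 143
B: 10×2 + 9×4 + 10×0 + 8×4 + 22×1 + 13×2 + 12×1 = 148
C: 10×4 + 9×2 + 10×3 + 8×2 + 22×2 + 13×3 + 12×4 = 235
D: 10×1 + 9×1 + 10×4 + 8×0 + 22×3 + 13×4 + 12×2 = 201
E: 10×3 + 9×0 + 10×1 + 8×3 + 22×0 + 13×1 + 12×3 = 113

C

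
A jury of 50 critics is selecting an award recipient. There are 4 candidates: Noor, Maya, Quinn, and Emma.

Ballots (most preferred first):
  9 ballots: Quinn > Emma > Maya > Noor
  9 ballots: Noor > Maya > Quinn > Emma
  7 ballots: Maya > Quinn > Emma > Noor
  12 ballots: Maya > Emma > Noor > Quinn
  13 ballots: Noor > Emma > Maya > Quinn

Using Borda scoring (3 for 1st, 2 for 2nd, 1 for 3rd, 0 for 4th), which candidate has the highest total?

Noor: 9×0 + 9×3 + 7×0 + 12×1 + 13×3 = 78
Maya: 9×1 + 9×2 + 7×3 + 12×3 + 13×1 = 97
Quinn: 9×3 + 9×1 + 7×2 + 12×0 + 13×0 = 50
Emma: 9×2 + 9×0 + 7×1 + 12×2 + 13×2 = 75

Maya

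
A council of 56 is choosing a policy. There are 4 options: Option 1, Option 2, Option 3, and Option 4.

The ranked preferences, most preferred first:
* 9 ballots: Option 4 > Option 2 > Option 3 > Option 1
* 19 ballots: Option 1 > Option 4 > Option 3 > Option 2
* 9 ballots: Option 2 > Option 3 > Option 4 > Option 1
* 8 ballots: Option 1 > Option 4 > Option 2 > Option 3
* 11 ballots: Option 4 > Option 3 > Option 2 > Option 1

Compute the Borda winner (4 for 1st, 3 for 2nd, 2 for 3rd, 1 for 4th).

Option 1: 9×1 + 19×4 + 9×1 + 8×4 + 11×1 = 137
Option 2: 9×3 + 19×1 + 9×4 + 8×2 + 11×2 = 120
Option 3: 9×2 + 19×2 + 9×3 + 8×1 + 11×3 = 124
Option 4: 9×4 + 19×3 + 9×2 + 8×3 + 11×4 = 179

Option 4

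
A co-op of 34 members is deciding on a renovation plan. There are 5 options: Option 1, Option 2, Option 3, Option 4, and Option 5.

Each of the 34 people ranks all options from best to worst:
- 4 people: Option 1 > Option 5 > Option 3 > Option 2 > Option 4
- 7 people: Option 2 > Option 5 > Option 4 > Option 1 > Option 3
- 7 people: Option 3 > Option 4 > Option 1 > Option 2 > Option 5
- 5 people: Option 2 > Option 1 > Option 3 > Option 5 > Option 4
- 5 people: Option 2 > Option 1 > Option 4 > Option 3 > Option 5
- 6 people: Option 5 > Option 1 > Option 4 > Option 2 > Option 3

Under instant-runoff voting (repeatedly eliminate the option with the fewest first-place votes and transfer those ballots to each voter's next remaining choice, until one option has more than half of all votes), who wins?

Round 1: Option 1 4, Option 2 17, Option 3 7, Option 4 0, Option 5 6. Option 4 eliminated.
Round 2: Option 1 4, Option 2 17, Option 3 7, Option 5 6. Option 1 eliminated.
Round 3: Option 2 17, Option 3 7, Option 5 10. Option 3 eliminated.
Round 4: Option 2 24, Option 5 10. Option 2 has a majority (≥18).

Option 2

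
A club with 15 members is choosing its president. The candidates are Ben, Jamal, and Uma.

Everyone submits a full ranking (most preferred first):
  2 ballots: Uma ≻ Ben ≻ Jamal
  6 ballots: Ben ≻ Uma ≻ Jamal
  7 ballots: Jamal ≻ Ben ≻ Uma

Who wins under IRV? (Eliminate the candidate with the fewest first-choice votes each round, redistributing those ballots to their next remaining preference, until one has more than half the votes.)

Round 1: Ben 6, Jamal 7, Uma 2. Uma eliminated.
Round 2: Ben 8, Jamal 7. Ben has a majority (≥8).

Ben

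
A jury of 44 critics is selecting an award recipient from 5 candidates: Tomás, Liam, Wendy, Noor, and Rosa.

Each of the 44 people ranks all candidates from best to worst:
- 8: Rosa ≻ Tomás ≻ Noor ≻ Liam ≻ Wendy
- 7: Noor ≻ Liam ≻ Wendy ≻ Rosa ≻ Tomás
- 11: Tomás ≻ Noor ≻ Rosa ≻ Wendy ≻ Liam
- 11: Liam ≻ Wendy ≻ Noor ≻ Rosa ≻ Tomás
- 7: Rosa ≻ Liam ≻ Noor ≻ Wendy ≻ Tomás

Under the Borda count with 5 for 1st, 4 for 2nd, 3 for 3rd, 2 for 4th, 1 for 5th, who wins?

Noor

Tomás: 8×4 + 7×1 + 11×5 + 11×1 + 7×1 = 112
Liam: 8×2 + 7×4 + 11×1 + 11×5 + 7×4 = 138
Wendy: 8×1 + 7×3 + 11×2 + 11×4 + 7×2 = 109
Noor: 8×3 + 7×5 + 11×4 + 11×3 + 7×3 = 157
Rosa: 8×5 + 7×2 + 11×3 + 11×2 + 7×5 = 144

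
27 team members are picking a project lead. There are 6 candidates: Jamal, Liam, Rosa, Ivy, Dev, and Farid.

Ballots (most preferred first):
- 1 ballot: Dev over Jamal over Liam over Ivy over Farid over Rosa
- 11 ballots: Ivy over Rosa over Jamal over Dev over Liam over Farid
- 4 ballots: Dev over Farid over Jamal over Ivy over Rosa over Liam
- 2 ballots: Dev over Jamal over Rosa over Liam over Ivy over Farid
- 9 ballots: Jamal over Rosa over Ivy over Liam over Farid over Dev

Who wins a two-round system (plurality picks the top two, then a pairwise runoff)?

Round 1 first-place votes: Jamal 9, Liam 0, Rosa 0, Ivy 11, Dev 7, Farid 0. Ivy and Jamal advance.
Runoff: Ivy is ranked above Jamal on 11 ballots, Jamal above Ivy on 16.

Jamal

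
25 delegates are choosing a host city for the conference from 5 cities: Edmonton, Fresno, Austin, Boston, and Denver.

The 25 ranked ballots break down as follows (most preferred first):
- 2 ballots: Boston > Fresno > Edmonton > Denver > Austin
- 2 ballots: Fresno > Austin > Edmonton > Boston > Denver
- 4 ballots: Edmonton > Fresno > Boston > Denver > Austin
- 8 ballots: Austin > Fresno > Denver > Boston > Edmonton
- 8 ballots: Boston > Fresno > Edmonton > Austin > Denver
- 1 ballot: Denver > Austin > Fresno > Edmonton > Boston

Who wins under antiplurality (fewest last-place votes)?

Last-place votes: Edmonton 8, Fresno 0, Austin 6, Boston 1, Denver 10.

Fresno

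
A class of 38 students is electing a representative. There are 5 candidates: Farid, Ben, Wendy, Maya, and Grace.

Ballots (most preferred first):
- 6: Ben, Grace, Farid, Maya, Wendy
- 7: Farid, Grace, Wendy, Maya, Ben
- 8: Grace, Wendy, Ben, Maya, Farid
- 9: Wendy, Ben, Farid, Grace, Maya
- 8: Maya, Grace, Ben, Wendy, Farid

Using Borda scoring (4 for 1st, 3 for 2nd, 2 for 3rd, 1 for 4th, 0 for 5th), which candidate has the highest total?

Grace

Farid: 6×2 + 7×4 + 8×0 + 9×2 + 8×0 = 58
Ben: 6×4 + 7×0 + 8×2 + 9×3 + 8×2 = 83
Wendy: 6×0 + 7×2 + 8×3 + 9×4 + 8×1 = 82
Maya: 6×1 + 7×1 + 8×1 + 9×0 + 8×4 = 53
Grace: 6×3 + 7×3 + 8×4 + 9×1 + 8×3 = 104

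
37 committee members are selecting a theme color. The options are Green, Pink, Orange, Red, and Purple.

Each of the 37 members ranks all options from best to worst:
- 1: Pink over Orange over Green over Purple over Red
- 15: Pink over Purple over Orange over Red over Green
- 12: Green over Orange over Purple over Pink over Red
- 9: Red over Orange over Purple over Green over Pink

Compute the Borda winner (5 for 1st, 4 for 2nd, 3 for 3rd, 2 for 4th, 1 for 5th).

Green: 1×3 + 15×1 + 12×5 + 9×2 = 96
Pink: 1×5 + 15×5 + 12×2 + 9×1 = 113
Orange: 1×4 + 15×3 + 12×4 + 9×4 = 133
Red: 1×1 + 15×2 + 12×1 + 9×5 = 88
Purple: 1×2 + 15×4 + 12×3 + 9×3 = 125

Orange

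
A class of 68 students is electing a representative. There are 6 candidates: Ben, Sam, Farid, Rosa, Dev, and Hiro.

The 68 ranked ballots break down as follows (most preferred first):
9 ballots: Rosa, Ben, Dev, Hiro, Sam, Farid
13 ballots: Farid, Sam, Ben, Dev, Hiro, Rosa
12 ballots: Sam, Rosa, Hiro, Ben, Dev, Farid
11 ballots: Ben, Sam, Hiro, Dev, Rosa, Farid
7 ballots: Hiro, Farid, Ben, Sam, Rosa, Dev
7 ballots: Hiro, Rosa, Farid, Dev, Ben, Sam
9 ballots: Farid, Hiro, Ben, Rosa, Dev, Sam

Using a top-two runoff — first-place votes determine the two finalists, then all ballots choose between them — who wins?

Hiro

Round 1 first-place votes: Ben 11, Sam 12, Farid 22, Rosa 9, Dev 0, Hiro 14. Farid and Hiro advance.
Runoff: Farid is ranked above Hiro on 22 ballots, Hiro above Farid on 46.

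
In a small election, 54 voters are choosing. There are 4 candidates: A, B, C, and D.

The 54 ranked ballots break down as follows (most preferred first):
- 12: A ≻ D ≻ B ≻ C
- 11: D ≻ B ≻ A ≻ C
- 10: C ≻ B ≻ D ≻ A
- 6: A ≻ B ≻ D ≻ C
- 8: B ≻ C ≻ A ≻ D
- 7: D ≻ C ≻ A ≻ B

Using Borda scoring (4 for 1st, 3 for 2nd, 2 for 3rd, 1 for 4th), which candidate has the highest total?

D

A: 12×4 + 11×2 + 10×1 + 6×4 + 8×2 + 7×2 = 134
B: 12×2 + 11×3 + 10×3 + 6×3 + 8×4 + 7×1 = 144
C: 12×1 + 11×1 + 10×4 + 6×1 + 8×3 + 7×3 = 114
D: 12×3 + 11×4 + 10×2 + 6×2 + 8×1 + 7×4 = 148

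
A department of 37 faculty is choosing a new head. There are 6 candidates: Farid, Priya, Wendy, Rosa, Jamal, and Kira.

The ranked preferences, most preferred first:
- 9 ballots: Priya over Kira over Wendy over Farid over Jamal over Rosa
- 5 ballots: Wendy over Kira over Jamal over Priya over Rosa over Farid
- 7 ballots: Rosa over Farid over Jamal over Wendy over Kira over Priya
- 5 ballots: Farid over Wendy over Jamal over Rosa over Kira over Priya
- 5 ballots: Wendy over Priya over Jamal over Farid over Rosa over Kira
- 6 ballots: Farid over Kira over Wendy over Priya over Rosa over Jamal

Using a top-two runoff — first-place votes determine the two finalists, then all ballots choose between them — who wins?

Round 1 first-place votes: Farid 11, Priya 9, Wendy 10, Rosa 7, Jamal 0, Kira 0. Farid and Wendy advance.
Runoff: Farid is ranked above Wendy on 18 ballots, Wendy above Farid on 19.

Wendy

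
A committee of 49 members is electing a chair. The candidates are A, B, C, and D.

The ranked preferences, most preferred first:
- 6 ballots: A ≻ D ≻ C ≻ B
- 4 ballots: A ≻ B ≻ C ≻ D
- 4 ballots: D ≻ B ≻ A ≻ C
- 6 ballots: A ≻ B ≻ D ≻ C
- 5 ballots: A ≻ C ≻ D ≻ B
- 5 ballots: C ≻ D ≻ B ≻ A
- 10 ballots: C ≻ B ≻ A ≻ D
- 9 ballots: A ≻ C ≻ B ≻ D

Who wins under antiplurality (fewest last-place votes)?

A

Last-place votes: A 5, B 11, C 10, D 23.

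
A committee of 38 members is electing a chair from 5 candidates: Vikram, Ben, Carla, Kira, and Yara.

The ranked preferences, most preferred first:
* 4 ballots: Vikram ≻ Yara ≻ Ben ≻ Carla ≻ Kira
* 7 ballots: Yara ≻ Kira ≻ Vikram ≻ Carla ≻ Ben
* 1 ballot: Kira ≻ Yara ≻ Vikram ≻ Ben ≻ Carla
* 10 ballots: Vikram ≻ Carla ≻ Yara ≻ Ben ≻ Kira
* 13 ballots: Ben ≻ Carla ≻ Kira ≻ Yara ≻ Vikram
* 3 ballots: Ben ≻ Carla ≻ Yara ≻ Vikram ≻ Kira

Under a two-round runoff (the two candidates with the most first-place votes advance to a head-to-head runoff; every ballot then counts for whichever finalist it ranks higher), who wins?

Round 1 first-place votes: Vikram 14, Ben 16, Carla 0, Kira 1, Yara 7. Ben and Vikram advance.
Runoff: Ben is ranked above Vikram on 16 ballots, Vikram above Ben on 22.

Vikram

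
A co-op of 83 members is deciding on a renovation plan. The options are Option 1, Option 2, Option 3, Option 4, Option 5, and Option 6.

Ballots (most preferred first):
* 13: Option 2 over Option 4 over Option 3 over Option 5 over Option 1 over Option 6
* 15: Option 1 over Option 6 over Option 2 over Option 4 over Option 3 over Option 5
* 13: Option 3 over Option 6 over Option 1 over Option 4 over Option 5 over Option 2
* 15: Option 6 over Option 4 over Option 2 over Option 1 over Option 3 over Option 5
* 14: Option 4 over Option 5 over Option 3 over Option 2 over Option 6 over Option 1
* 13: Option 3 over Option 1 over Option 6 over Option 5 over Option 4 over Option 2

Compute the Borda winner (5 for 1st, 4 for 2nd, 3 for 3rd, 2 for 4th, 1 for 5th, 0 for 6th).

Option 1: 13×1 + 15×5 + 13×3 + 15×2 + 14×0 + 13×4 = 209
Option 2: 13×5 + 15×3 + 13×0 + 15×3 + 14×2 + 13×0 = 183
Option 3: 13×3 + 15×1 + 13×5 + 15×1 + 14×3 + 13×5 = 241
Option 4: 13×4 + 15×2 + 13×2 + 15×4 + 14×5 + 13×1 = 251
Option 5: 13×2 + 15×0 + 13×1 + 15×0 + 14×4 + 13×2 = 121
Option 6: 13×0 + 15×4 + 13×4 + 15×5 + 14×1 + 13×3 = 240

Option 4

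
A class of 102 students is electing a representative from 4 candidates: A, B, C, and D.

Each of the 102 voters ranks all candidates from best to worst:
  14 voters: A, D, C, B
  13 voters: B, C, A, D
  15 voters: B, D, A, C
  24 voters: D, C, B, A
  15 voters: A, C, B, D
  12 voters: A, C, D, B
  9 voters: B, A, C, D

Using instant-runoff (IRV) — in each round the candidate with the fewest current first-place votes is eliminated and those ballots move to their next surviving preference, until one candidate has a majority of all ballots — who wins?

Round 1: A 41, B 37, C 0, D 24. C eliminated.
Round 2: A 41, B 37, D 24. D eliminated.
Round 3: A 41, B 61. B has a majority (≥52).

B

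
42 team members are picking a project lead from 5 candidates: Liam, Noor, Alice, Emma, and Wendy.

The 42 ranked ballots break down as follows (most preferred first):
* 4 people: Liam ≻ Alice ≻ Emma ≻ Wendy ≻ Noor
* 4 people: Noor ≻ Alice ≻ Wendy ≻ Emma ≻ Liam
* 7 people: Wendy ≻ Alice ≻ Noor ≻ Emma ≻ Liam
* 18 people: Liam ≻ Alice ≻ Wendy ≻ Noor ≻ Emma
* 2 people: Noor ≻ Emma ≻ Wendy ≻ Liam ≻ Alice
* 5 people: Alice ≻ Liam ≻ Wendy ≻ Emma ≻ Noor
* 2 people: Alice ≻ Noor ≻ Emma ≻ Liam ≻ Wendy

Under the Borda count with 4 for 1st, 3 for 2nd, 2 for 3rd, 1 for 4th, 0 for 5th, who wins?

Alice

Liam: 4×4 + 4×0 + 7×0 + 18×4 + 2×1 + 5×3 + 2×1 = 107
Noor: 4×0 + 4×4 + 7×2 + 18×1 + 2×4 + 5×0 + 2×3 = 62
Alice: 4×3 + 4×3 + 7×3 + 18×3 + 2×0 + 5×4 + 2×4 = 127
Emma: 4×2 + 4×1 + 7×1 + 18×0 + 2×3 + 5×1 + 2×2 = 34
Wendy: 4×1 + 4×2 + 7×4 + 18×2 + 2×2 + 5×2 + 2×0 = 90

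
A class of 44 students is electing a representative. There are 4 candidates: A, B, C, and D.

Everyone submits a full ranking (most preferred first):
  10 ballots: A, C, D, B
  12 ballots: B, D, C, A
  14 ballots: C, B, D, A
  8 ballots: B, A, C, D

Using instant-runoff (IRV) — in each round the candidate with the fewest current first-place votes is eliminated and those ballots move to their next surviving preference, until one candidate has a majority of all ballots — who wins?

Round 1: A 10, B 20, C 14, D 0. D eliminated.
Round 2: A 10, B 20, C 14. A eliminated.
Round 3: B 20, C 24. C has a majority (≥23).

C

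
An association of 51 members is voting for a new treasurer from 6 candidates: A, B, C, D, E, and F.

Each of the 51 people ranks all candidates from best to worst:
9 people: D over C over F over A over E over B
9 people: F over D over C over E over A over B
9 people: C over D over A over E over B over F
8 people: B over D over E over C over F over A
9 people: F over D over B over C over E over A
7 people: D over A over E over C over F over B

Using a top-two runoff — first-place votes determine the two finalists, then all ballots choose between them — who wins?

Round 1 first-place votes: A 0, B 8, C 9, D 16, E 0, F 18. F and D advance.
Runoff: F is ranked above D on 18 ballots, D above F on 33.

D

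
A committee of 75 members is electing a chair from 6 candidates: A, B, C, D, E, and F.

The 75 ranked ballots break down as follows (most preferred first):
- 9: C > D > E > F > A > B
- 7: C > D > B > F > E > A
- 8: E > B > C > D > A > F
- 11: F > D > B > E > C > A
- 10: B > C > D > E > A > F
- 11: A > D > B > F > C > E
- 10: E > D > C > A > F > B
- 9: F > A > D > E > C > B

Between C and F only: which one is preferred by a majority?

C is ranked above F on 44 ballots; F above C on 31.

C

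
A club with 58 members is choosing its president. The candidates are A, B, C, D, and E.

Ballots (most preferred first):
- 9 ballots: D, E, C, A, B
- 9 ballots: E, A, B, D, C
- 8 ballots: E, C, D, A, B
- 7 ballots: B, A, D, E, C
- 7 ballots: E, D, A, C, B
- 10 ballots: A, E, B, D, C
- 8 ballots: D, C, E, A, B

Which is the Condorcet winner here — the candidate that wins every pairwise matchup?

E

E vs A: 41–17
E vs B: 51–7
E vs C: 50–8
E vs D: 34–24
E beats every other candidate.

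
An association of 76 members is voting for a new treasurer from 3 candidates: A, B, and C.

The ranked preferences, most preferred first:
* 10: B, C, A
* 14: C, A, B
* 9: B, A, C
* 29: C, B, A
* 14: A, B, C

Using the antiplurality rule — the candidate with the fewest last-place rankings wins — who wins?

Last-place votes: A 39, B 14, C 23.

B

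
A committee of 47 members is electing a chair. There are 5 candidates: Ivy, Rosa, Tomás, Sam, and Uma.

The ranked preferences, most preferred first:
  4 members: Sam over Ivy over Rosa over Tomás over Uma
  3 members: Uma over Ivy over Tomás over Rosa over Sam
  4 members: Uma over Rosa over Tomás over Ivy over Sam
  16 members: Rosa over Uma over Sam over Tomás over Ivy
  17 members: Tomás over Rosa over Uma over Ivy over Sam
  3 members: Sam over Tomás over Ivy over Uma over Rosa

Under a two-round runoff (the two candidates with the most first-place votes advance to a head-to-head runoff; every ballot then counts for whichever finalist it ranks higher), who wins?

Rosa

Round 1 first-place votes: Ivy 0, Rosa 16, Tomás 17, Sam 7, Uma 7. Tomás and Rosa advance.
Runoff: Tomás is ranked above Rosa on 23 ballots, Rosa above Tomás on 24.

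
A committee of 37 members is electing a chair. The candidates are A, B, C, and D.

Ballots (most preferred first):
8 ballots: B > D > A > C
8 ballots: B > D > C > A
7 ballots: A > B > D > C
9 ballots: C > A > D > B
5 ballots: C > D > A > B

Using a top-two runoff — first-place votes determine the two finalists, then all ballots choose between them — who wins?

B

Round 1 first-place votes: A 7, B 16, C 14, D 0. B and C advance.
Runoff: B is ranked above C on 23 ballots, C above B on 14.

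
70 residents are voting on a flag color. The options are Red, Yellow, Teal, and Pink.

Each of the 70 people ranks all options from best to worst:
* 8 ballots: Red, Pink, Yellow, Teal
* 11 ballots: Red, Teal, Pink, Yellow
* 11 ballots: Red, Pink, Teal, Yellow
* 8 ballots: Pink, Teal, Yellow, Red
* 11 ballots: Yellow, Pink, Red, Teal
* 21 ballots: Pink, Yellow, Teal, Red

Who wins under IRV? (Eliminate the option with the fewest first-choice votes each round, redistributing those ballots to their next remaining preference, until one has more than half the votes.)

Pink

Round 1: Red 30, Yellow 11, Teal 0, Pink 29. Teal eliminated.
Round 2: Red 30, Yellow 11, Pink 29. Yellow eliminated.
Round 3: Red 30, Pink 40. Pink has a majority (≥36).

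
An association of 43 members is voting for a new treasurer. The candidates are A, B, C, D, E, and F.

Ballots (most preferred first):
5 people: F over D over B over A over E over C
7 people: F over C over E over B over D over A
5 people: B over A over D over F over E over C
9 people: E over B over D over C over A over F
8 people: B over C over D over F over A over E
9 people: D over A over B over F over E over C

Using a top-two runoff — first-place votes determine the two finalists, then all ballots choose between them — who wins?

Round 1 first-place votes: A 0, B 13, C 0, D 9, E 9, F 12. B and F advance.
Runoff: B is ranked above F on 31 ballots, F above B on 12.

B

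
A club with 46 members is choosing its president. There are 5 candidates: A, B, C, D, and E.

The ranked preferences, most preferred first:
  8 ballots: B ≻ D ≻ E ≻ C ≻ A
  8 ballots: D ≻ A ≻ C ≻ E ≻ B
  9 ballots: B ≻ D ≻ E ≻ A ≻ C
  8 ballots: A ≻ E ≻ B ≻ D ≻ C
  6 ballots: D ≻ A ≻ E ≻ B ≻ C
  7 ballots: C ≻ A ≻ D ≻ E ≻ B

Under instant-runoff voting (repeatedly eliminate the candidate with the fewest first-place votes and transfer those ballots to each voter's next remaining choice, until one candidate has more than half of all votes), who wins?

Round 1: A 8, B 17, C 7, D 14, E 0. E eliminated.
Round 2: A 8, B 17, C 7, D 14. C eliminated.
Round 3: A 15, B 17, D 14. D eliminated.
Round 4: A 29, B 17. A has a majority (≥24).

A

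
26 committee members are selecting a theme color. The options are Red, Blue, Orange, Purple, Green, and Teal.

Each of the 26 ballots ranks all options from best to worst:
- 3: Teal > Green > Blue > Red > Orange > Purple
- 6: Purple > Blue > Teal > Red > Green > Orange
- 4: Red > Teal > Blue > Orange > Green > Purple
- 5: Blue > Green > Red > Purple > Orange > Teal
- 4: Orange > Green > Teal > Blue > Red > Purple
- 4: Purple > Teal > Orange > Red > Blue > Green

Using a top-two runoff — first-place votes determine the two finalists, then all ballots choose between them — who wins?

Blue

Round 1 first-place votes: Red 4, Blue 5, Orange 4, Purple 10, Green 0, Teal 3. Purple and Blue advance.
Runoff: Purple is ranked above Blue on 10 ballots, Blue above Purple on 16.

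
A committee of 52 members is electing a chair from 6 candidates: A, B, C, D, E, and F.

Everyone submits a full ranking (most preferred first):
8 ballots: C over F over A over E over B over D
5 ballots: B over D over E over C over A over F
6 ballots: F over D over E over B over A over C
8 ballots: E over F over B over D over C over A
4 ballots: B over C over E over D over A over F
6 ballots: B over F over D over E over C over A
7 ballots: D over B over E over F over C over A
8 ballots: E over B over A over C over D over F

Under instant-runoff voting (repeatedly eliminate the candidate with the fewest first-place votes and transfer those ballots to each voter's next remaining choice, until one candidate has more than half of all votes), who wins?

E

Round 1: A 0, B 15, C 8, D 7, E 16, F 6. A eliminated.
Round 2: B 15, C 8, D 7, E 16, F 6. F eliminated.
Round 3: B 15, C 8, D 13, E 16. C eliminated.
Round 4: B 15, D 13, E 24. D eliminated.
Round 5: B 22, E 30. E has a majority (≥27).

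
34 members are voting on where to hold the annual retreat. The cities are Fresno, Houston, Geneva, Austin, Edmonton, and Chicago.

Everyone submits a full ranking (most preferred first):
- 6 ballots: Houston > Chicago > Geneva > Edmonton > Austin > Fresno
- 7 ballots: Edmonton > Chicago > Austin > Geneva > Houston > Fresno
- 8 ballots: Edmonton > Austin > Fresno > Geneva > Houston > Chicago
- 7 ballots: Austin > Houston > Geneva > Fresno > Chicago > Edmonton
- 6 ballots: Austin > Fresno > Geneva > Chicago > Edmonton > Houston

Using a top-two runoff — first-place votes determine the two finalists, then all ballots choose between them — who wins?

Round 1 first-place votes: Fresno 0, Houston 6, Geneva 0, Austin 13, Edmonton 15, Chicago 0. Edmonton and Austin advance.
Runoff: Edmonton is ranked above Austin on 21 ballots, Austin above Edmonton on 13.

Edmonton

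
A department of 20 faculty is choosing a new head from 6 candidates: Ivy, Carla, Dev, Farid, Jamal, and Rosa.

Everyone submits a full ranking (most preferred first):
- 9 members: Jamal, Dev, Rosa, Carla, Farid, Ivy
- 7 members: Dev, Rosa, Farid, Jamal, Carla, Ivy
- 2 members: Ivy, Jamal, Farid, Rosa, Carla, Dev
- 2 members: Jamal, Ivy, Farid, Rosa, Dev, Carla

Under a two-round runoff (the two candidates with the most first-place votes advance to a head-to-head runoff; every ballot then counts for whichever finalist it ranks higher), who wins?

Round 1 first-place votes: Ivy 2, Carla 0, Dev 7, Farid 0, Jamal 11, Rosa 0. Jamal and Dev advance.
Runoff: Jamal is ranked above Dev on 13 ballots, Dev above Jamal on 7.

Jamal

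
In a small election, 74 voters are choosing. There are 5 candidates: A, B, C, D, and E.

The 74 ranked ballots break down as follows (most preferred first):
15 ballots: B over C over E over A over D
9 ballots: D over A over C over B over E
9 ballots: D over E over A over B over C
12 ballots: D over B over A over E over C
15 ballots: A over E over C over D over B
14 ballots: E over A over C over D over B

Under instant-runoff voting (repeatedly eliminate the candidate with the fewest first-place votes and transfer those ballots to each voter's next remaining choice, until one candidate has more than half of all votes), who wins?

A

Round 1: A 15, B 15, C 0, D 30, E 14. C eliminated.
Round 2: A 15, B 15, D 30, E 14. E eliminated.
Round 3: A 29, B 15, D 30. B eliminated.
Round 4: A 44, D 30. A has a majority (≥38).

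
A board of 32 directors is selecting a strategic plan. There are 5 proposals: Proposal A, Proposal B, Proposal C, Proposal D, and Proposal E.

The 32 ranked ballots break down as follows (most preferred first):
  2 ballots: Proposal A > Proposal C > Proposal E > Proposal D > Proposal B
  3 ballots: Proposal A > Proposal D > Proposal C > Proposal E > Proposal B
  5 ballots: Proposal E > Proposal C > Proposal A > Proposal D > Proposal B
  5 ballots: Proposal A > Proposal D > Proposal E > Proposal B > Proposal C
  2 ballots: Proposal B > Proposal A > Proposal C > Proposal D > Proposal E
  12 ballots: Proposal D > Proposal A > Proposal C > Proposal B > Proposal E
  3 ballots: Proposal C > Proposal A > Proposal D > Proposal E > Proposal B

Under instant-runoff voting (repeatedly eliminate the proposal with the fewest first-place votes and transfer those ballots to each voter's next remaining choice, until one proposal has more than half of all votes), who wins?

Round 1: Proposal A 10, Proposal B 2, Proposal C 3, Proposal D 12, Proposal E 5. Proposal B eliminated.
Round 2: Proposal A 12, Proposal C 3, Proposal D 12, Proposal E 5. Proposal C eliminated.
Round 3: Proposal A 15, Proposal D 12, Proposal E 5. Proposal E eliminated.
Round 4: Proposal A 20, Proposal D 12. Proposal A has a majority (≥17).

Proposal A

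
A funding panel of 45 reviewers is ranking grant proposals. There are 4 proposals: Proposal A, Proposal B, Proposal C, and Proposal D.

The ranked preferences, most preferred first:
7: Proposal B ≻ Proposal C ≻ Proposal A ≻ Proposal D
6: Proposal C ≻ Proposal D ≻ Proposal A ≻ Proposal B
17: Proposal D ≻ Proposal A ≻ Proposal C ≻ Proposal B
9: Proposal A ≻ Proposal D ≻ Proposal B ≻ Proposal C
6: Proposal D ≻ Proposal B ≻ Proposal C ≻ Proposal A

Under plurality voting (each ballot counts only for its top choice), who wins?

Proposal D

First-place votes: Proposal A 9, Proposal B 7, Proposal C 6, Proposal D 23.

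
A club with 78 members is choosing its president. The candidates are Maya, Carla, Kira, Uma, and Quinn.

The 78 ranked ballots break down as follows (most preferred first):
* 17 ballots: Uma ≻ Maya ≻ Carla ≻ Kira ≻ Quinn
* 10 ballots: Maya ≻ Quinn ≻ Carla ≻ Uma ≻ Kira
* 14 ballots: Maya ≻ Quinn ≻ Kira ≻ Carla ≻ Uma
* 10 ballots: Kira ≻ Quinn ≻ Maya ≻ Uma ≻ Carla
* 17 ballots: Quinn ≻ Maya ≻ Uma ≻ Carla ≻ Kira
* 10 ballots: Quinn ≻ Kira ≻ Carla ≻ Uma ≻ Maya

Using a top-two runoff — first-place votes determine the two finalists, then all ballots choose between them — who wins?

Maya

Round 1 first-place votes: Maya 24, Carla 0, Kira 10, Uma 17, Quinn 27. Quinn and Maya advance.
Runoff: Quinn is ranked above Maya on 37 ballots, Maya above Quinn on 41.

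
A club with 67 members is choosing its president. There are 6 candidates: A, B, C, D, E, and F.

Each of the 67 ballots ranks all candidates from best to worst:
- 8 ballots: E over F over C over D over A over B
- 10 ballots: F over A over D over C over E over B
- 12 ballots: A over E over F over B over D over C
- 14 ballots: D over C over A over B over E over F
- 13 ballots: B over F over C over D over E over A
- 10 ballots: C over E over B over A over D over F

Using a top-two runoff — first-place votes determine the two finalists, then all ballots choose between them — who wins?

B

Round 1 first-place votes: A 12, B 13, C 10, D 14, E 8, F 10. D and B advance.
Runoff: D is ranked above B on 32 ballots, B above D on 35.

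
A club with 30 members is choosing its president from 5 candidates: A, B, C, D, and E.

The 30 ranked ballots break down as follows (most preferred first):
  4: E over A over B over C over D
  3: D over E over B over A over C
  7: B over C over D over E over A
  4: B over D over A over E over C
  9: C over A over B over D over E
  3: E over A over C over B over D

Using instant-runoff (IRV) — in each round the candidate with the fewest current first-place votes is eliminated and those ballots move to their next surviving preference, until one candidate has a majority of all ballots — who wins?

B

Round 1: A 0, B 11, C 9, D 3, E 7. A eliminated.
Round 2: B 11, C 9, D 3, E 7. D eliminated.
Round 3: B 11, C 9, E 10. C eliminated.
Round 4: B 20, E 10. B has a majority (≥16).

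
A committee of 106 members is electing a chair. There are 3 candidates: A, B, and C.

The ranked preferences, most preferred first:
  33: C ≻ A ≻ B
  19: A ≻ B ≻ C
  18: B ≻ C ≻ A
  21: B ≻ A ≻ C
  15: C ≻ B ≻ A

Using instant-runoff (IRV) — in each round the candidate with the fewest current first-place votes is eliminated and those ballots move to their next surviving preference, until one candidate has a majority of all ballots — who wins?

B

Round 1: A 19, B 39, C 48. A eliminated.
Round 2: B 58, C 48. B has a majority (≥54).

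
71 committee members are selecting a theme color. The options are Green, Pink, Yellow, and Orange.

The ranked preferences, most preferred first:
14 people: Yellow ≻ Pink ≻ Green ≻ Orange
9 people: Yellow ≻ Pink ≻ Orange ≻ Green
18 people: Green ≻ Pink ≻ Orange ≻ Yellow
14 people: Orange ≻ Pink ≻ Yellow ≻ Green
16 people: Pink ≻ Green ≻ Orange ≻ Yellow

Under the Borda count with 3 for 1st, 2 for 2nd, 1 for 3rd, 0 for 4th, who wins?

Green: 14×1 + 9×0 + 18×3 + 14×0 + 16×2 = 100
Pink: 14×2 + 9×2 + 18×2 + 14×2 + 16×3 = 158
Yellow: 14×3 + 9×3 + 18×0 + 14×1 + 16×0 = 83
Orange: 14×0 + 9×1 + 18×1 + 14×3 + 16×1 = 85

Pink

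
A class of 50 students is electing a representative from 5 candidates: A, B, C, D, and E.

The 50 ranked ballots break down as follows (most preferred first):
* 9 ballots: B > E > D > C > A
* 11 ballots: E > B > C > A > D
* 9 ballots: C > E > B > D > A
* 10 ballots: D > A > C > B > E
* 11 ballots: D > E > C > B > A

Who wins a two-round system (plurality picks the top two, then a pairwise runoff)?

E

Round 1 first-place votes: A 0, B 9, C 9, D 21, E 11. D and E advance.
Runoff: D is ranked above E on 21 ballots, E above D on 29.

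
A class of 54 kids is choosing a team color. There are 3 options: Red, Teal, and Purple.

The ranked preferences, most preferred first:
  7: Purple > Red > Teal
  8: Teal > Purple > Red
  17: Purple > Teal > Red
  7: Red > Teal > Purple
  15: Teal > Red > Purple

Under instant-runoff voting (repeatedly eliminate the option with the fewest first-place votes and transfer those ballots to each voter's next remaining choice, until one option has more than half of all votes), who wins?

Round 1: Red 7, Teal 23, Purple 24. Red eliminated.
Round 2: Teal 30, Purple 24. Teal has a majority (≥28).

Teal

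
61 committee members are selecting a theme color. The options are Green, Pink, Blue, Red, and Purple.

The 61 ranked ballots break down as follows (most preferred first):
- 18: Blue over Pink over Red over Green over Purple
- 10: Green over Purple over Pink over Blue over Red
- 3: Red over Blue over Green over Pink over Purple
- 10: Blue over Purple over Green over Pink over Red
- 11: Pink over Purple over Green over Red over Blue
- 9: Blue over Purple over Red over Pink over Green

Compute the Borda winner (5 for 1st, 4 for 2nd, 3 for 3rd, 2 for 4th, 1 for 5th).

Blue

Green: 18×2 + 10×5 + 3×3 + 10×3 + 11×3 + 9×1 = 167
Pink: 18×4 + 10×3 + 3×2 + 10×2 + 11×5 + 9×2 = 201
Blue: 18×5 + 10×2 + 3×4 + 10×5 + 11×1 + 9×5 = 228
Red: 18×3 + 10×1 + 3×5 + 10×1 + 11×2 + 9×3 = 138
Purple: 18×1 + 10×4 + 3×1 + 10×4 + 11×4 + 9×4 = 181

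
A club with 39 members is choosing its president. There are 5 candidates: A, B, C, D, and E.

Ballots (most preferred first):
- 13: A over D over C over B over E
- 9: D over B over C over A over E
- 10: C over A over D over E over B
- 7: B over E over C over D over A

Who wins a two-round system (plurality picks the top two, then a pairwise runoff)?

C

Round 1 first-place votes: A 13, B 7, C 10, D 9, E 0. A and C advance.
Runoff: A is ranked above C on 13 ballots, C above A on 26.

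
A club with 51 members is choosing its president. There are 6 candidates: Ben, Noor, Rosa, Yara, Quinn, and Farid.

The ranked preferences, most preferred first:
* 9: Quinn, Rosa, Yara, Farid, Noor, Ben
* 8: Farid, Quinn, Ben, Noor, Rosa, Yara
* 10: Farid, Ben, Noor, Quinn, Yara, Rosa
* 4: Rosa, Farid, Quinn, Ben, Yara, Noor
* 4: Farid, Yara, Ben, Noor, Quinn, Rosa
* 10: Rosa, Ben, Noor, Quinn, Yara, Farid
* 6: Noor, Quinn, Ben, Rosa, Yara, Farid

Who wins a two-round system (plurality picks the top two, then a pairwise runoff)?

Rosa

Round 1 first-place votes: Ben 0, Noor 6, Rosa 14, Yara 0, Quinn 9, Farid 22. Farid and Rosa advance.
Runoff: Farid is ranked above Rosa on 22 ballots, Rosa above Farid on 29.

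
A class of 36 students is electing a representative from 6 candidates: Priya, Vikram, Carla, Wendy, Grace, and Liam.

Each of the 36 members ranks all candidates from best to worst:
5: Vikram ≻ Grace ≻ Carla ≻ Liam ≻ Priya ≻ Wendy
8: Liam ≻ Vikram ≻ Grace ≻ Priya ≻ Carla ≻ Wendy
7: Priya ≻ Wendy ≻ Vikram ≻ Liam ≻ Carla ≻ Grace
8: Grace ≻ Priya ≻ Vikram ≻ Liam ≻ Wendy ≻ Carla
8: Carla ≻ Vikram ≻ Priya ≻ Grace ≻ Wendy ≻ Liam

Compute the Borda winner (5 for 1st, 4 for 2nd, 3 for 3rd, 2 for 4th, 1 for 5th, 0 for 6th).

Priya: 5×1 + 8×2 + 7×5 + 8×4 + 8×3 = 112
Vikram: 5×5 + 8×4 + 7×3 + 8×3 + 8×4 = 134
Carla: 5×3 + 8×1 + 7×1 + 8×0 + 8×5 = 70
Wendy: 5×0 + 8×0 + 7×4 + 8×1 + 8×1 = 44
Grace: 5×4 + 8×3 + 7×0 + 8×5 + 8×2 = 100
Liam: 5×2 + 8×5 + 7×2 + 8×2 + 8×0 = 80

Vikram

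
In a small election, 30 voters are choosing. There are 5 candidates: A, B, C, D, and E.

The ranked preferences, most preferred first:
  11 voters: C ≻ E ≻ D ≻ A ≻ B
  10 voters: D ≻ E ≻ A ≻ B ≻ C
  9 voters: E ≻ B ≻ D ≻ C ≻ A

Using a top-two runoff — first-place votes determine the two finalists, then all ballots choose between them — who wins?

D

Round 1 first-place votes: A 0, B 0, C 11, D 10, E 9. C and D advance.
Runoff: C is ranked above D on 11 ballots, D above C on 19.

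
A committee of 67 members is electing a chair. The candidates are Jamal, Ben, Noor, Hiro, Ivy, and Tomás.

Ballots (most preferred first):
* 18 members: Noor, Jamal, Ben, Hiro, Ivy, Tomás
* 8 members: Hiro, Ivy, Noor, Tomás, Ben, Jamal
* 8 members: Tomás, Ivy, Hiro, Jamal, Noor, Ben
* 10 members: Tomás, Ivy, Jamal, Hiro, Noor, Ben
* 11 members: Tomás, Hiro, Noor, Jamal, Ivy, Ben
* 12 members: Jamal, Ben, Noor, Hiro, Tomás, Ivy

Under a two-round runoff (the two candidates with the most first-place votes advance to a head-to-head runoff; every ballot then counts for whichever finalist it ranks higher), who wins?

Noor

Round 1 first-place votes: Jamal 12, Ben 0, Noor 18, Hiro 8, Ivy 0, Tomás 29. Tomás and Noor advance.
Runoff: Tomás is ranked above Noor on 29 ballots, Noor above Tomás on 38.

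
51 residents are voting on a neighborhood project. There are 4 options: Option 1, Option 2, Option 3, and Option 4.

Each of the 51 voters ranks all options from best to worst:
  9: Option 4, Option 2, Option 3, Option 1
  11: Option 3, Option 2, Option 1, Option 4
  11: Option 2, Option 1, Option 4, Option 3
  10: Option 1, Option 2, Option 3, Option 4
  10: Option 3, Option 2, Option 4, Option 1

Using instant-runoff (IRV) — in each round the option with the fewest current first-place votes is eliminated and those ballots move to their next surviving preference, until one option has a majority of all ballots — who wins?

Option 2

Round 1: Option 1 10, Option 2 11, Option 3 21, Option 4 9. Option 4 eliminated.
Round 2: Option 1 10, Option 2 20, Option 3 21. Option 1 eliminated.
Round 3: Option 2 30, Option 3 21. Option 2 has a majority (≥26).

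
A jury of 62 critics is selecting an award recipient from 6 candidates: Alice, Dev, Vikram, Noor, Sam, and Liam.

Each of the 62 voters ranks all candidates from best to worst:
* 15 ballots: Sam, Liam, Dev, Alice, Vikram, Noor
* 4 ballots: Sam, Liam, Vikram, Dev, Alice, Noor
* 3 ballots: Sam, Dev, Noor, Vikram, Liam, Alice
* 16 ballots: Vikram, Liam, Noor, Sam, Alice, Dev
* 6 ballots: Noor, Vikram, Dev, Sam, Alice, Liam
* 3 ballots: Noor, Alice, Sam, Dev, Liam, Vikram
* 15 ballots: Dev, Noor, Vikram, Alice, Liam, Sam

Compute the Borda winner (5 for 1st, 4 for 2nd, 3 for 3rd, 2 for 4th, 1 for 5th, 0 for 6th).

Vikram

Alice: 15×2 + 4×1 + 3×0 + 16×1 + 6×1 + 3×4 + 15×2 = 98
Dev: 15×3 + 4×2 + 3×4 + 16×0 + 6×3 + 3×2 + 15×5 = 164
Vikram: 15×1 + 4×3 + 3×2 + 16×5 + 6×4 + 3×0 + 15×3 = 182
Noor: 15×0 + 4×0 + 3×3 + 16×3 + 6×5 + 3×5 + 15×4 = 162
Sam: 15×5 + 4×5 + 3×5 + 16×2 + 6×2 + 3×3 + 15×0 = 163
Liam: 15×4 + 4×4 + 3×1 + 16×4 + 6×0 + 3×1 + 15×1 = 161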